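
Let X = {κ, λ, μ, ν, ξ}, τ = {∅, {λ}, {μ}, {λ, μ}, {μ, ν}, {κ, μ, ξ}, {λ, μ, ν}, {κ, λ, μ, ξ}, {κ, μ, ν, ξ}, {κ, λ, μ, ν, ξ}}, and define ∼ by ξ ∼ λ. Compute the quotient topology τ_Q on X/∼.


X/∼ = {[κ], [λ=ξ], [μ], [ν]}; |τ_Q| = 5.

Equivalence classes: [κ], [λ=ξ], [μ], [ν].
Quotient map π: X → X/∼ sends κ ↦ [κ], λ ↦ [λ=ξ], μ ↦ [μ], ν ↦ [ν], ξ ↦ [λ=ξ].
For each subset V ⊆ X/∼, compute π^{-1}(V) ⊆ X and check whether π^{-1}(V) ∈ τ. V is open in τ_Q iff π^{-1}(V) ∈ τ.
  V = {}: π^{-1}(V) = ∅ ∈ τ ✓.
  V = {[κ]}: π^{-1}(V) = {κ} ∉ τ ✗.
  V = {[λ=ξ]}: π^{-1}(V) = {λ, ξ} ∉ τ ✗.
  V = {[κ], [λ=ξ]}: π^{-1}(V) = {κ, λ, ξ} ∉ τ ✗.
  V = {[μ]}: π^{-1}(V) = {μ} ∈ τ ✓.
  V = {[κ], [μ]}: π^{-1}(V) = {κ, μ} ∉ τ ✗.
  V = {[λ=ξ], [μ]}: π^{-1}(V) = {λ, μ, ξ} ∉ τ ✗.
  V = {[κ], [λ=ξ], [μ]}: π^{-1}(V) = {κ, λ, μ, ξ} ∈ τ ✓.
  V = {[ν]}: π^{-1}(V) = {ν} ∉ τ ✗.
  V = {[κ], [ν]}: π^{-1}(V) = {κ, ν} ∉ τ ✗.
  V = {[λ=ξ], [ν]}: π^{-1}(V) = {λ, ν, ξ} ∉ τ ✗.
  V = {[κ], [λ=ξ], [ν]}: π^{-1}(V) = {κ, λ, ν, ξ} ∉ τ ✗.
  V = {[μ], [ν]}: π^{-1}(V) = {μ, ν} ∈ τ ✓.
  V = {[κ], [μ], [ν]}: π^{-1}(V) = {κ, μ, ν} ∉ τ ✗.
  V = {[λ=ξ], [μ], [ν]}: π^{-1}(V) = {λ, μ, ν, ξ} ∉ τ ✗.
  V = {[κ], [λ=ξ], [μ], [ν]}: π^{-1}(V) = {κ, λ, μ, ν, ξ} ∈ τ ✓.
Open sets in the quotient: τ_Q = {{}, {[μ]}, {[κ], [λ=ξ], [μ]}, {[μ], [ν]}, {[κ], [λ=ξ], [μ], [ν]}} (5 elements).


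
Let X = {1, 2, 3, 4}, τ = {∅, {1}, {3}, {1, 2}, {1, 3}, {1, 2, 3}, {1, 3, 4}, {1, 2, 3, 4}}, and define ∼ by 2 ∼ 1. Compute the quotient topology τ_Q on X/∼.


X/∼ = {[1=2], [3], [4]}; |τ_Q| = 5.

Equivalence classes: [1=2], [3], [4].
Quotient map π: X → X/∼ sends 1 ↦ [1=2], 2 ↦ [1=2], 3 ↦ [3], 4 ↦ [4].
For each subset V ⊆ X/∼, compute π^{-1}(V) ⊆ X and check whether π^{-1}(V) ∈ τ. V is open in τ_Q iff π^{-1}(V) ∈ τ.
  V = {}: π^{-1}(V) = ∅ ∈ τ ✓.
  V = {[1=2]}: π^{-1}(V) = {1, 2} ∈ τ ✓.
  V = {[3]}: π^{-1}(V) = {3} ∈ τ ✓.
  V = {[1=2], [3]}: π^{-1}(V) = {1, 2, 3} ∈ τ ✓.
  V = {[4]}: π^{-1}(V) = {4} ∉ τ ✗.
  V = {[1=2], [4]}: π^{-1}(V) = {1, 2, 4} ∉ τ ✗.
  V = {[3], [4]}: π^{-1}(V) = {3, 4} ∉ τ ✗.
  V = {[1=2], [3], [4]}: π^{-1}(V) = {1, 2, 3, 4} ∈ τ ✓.
Open sets in the quotient: τ_Q = {{}, {[1=2]}, {[3]}, {[1=2], [3]}, {[1=2], [3], [4]}} (5 elements).


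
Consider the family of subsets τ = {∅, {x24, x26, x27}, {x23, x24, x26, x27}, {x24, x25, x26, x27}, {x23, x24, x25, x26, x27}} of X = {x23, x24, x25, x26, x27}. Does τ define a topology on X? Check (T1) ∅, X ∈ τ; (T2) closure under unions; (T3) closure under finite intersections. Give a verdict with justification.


τ IS a topology on X.

Axiom (T1): ∅ ∈ τ? Yes; X ∈ τ? Yes.
Axiom (T2/T3): check pairwise unions and intersections of members of τ.
All pairwise intersections and unions checked — each lies in τ. Therefore τ satisfies (T1), (T2), (T3): it IS a topology on X.


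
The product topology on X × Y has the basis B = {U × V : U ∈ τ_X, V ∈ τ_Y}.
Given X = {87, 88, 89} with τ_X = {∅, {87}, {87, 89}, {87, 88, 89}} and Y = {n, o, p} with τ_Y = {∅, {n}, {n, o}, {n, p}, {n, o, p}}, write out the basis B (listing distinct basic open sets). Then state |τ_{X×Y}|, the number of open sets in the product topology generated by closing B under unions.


Basis B = {∅ × ∅, {87} × {n}, {87} × {n, o}, {87} × {n, p}, {87, 89} × {n}, {87} × {n, o, p}, {87, 88, 89} × {n}, {87, 89} × {n, o}, {87, 89} × {n, p}, {87, 89} × {n, o, p}, {87, 88, 89} × {n, o}, {87, 88, 89} × {n, p}, {87, 88, 89} × {n, o, p}}; |τ_{X×Y}| = 30.

Enumerate products U × V with U ∈ τ_X, V ∈ τ_Y (deduplicated):
  ∅ × ∅ = {} (∅)
  {87} × {n} = {(87,n)}
  {87} × {n, o} = {(87,n), (87,o)}
  {87} × {n, p} = {(87,n), (87,p)}
  {87, 89} × {n} = {(87,n), (89,n)}
  {87} × {n, o, p} = {(87,n), (87,o), (87,p)}
  {87, 88, 89} × {n} = {(87,n), (88,n), (89,n)}
  {87, 89} × {n, o} = {(87,n), (87,o), (89,n), (89,o)}
  {87, 89} × {n, p} = {(87,n), (87,p), (89,n), (89,p)}
  {87, 89} × {n, o, p} = {(87,n), (87,o), (87,p), (89,n), (89,o), (89,p)}
  {87, 88, 89} × {n, o} = {(87,n), (87,o), (88,n), (88,o), (89,n), (89,o)}
  {87, 88, 89} × {n, p} = {(87,n), (87,p), (88,n), (88,p), (89,n), (89,p)}
  {87, 88, 89} × {n, o, p} = {(87,n), (87,o), (87,p), (88,n), (88,o), (88,p), (89,n), (89,o), (89,p)}
These 13 distinct sets form the basis B.
Close under arbitrary unions to get τ_{X×Y}; counting gives |τ_{X×Y}| = 30.


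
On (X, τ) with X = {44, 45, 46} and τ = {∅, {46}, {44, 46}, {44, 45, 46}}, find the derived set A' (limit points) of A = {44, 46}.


A' = {44, 45}

For each x ∈ X, list the open sets U ∈ τ with x ∈ U, then check whether U ∩ (A ∖ {x}) ≠ ∅ for every such U.
  x = 44: opens ∋ x are {44, 46}, {44, 45, 46}; each meets A ∖ {44}, so x IS a limit point.
  x = 45: opens ∋ x are {44, 45, 46}; each meets A ∖ {45}, so x IS a limit point.
  x = 46: open {46} ∋ x has {46} ∩ (A ∖ {46}) = ∅, so x is NOT a limit point.
Collecting: A' = {44, 45}.


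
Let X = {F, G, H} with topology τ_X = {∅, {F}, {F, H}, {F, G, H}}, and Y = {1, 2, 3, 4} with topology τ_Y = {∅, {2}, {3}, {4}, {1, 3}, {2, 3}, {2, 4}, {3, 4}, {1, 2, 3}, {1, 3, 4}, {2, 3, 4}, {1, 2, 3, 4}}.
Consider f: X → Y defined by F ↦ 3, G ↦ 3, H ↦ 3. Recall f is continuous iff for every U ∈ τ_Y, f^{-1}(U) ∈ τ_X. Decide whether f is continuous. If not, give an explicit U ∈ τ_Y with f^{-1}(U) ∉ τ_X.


f IS continuous.

Compute f^{-1}(U) for each U ∈ τ_Y:
  U = ∅: f^{-1}(U) = ∅ ∈ τ_X ✓.
  U = {2}: f^{-1}(U) = ∅ ∈ τ_X ✓.
  U = {3}: f^{-1}(U) = {F, G, H} ∈ τ_X ✓.
  U = {4}: f^{-1}(U) = ∅ ∈ τ_X ✓.
  U = {1, 3}: f^{-1}(U) = {F, G, H} ∈ τ_X ✓.
  U = {2, 3}: f^{-1}(U) = {F, G, H} ∈ τ_X ✓.
  U = {2, 4}: f^{-1}(U) = ∅ ∈ τ_X ✓.
  U = {3, 4}: f^{-1}(U) = {F, G, H} ∈ τ_X ✓.
  U = {1, 2, 3}: f^{-1}(U) = {F, G, H} ∈ τ_X ✓.
  U = {1, 3, 4}: f^{-1}(U) = {F, G, H} ∈ τ_X ✓.
  U = {2, 3, 4}: f^{-1}(U) = {F, G, H} ∈ τ_X ✓.
  U = {1, 2, 3, 4}: f^{-1}(U) = {F, G, H} ∈ τ_X ✓.
Every preimage lies in τ_X, so f IS continuous.


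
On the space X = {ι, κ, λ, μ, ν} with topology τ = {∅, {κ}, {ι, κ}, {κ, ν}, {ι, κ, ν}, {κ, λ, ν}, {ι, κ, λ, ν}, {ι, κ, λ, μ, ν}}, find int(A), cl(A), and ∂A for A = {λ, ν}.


int(A) = ∅, cl(A) = {λ, μ, ν}, ∂A = {λ, μ, ν}.

Closed sets in (X, τ) are complements of opens:
  closed(X, τ) = {∅, {μ}, {ι, μ}, {λ, μ}, {ι, λ, μ}, {λ, μ, ν}, {ι, λ, μ, ν}, {ι, κ, λ, μ, ν}}.
int(A) = ⋃ {U ∈ τ : U ⊆ A}. Opens contained in A: ∅.
Taking the union of these: int(A) = ∅.
cl(A) = ⋂ {C closed : A ⊆ C}. Closed sets containing A: {λ, μ, ν}, {ι, λ, μ, ν}, {ι, κ, λ, μ, ν}.
Intersecting these: cl(A) = {λ, μ, ν}.
∂A = cl(A) ∖ int(A) = {λ, μ, ν} ∖ ∅ = {λ, μ, ν}.


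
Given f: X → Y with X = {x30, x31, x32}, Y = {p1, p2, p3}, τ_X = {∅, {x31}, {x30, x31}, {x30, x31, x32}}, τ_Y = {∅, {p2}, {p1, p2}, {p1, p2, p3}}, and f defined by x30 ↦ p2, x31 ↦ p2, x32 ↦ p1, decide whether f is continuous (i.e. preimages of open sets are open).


f IS continuous.

Compute f^{-1}(U) for each U ∈ τ_Y:
  U = ∅: f^{-1}(U) = ∅ ∈ τ_X ✓.
  U = {p2}: f^{-1}(U) = {x30, x31} ∈ τ_X ✓.
  U = {p1, p2}: f^{-1}(U) = {x30, x31, x32} ∈ τ_X ✓.
  U = {p1, p2, p3}: f^{-1}(U) = {x30, x31, x32} ∈ τ_X ✓.
Every preimage lies in τ_X, so f IS continuous.


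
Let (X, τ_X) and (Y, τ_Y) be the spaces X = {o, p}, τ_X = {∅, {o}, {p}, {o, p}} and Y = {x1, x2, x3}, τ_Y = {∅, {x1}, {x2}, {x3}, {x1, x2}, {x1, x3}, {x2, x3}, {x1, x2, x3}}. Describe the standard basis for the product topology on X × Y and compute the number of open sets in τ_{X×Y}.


Basis B = {∅ × ∅, {o} × {x1}, {o} × {x2}, {o} × {x3}, {p} × {x1}, {p} × {x2}, {p} × {x3}, {o} × {x1, x2}, {o} × {x1, x3}, {o, p} × {x1}, {o} × {x2, x3}, {o, p} × {x2}, {o, p} × {x3}, {p} × {x1, x2}, {p} × {x1, x3}, {p} × {x2, x3}, {o} × {x1, x2, x3}, {p} × {x1, x2, x3}, {o, p} × {x1, x2}, {o, p} × {x1, x3}, {o, p} × {x2, x3}, {o, p} × {x1, x2, x3}}; |τ_{X×Y}| = 64.

Enumerate products U × V with U ∈ τ_X, V ∈ τ_Y (deduplicated):
  ∅ × ∅ = {} (∅)
  {o} × {x1} = {(o,x1)}
  {o} × {x2} = {(o,x2)}
  {o} × {x3} = {(o,x3)}
  {p} × {x1} = {(p,x1)}
  {p} × {x2} = {(p,x2)}
  {p} × {x3} = {(p,x3)}
  {o} × {x1, x2} = {(o,x1), (o,x2)}
  {o} × {x1, x3} = {(o,x1), (o,x3)}
  {o, p} × {x1} = {(o,x1), (p,x1)}
  {o} × {x2, x3} = {(o,x2), (o,x3)}
  {o, p} × {x2} = {(o,x2), (p,x2)}
  {o, p} × {x3} = {(o,x3), (p,x3)}
  {p} × {x1, x2} = {(p,x1), (p,x2)}
  {p} × {x1, x3} = {(p,x1), (p,x3)}
  {p} × {x2, x3} = {(p,x2), (p,x3)}
  {o} × {x1, x2, x3} = {(o,x1), (o,x2), (o,x3)}
  {p} × {x1, x2, x3} = {(p,x1), (p,x2), (p,x3)}
  {o, p} × {x1, x2} = {(o,x1), (o,x2), (p,x1), (p,x2)}
  {o, p} × {x1, x3} = {(o,x1), (o,x3), (p,x1), (p,x3)}
  {o, p} × {x2, x3} = {(o,x2), (o,x3), (p,x2), (p,x3)}
  {o, p} × {x1, x2, x3} = {(o,x1), (o,x2), (o,x3), (p,x1), (p,x2), (p,x3)}
These 22 distinct sets form the basis B.
Close under arbitrary unions to get τ_{X×Y}; counting gives |τ_{X×Y}| = 64.


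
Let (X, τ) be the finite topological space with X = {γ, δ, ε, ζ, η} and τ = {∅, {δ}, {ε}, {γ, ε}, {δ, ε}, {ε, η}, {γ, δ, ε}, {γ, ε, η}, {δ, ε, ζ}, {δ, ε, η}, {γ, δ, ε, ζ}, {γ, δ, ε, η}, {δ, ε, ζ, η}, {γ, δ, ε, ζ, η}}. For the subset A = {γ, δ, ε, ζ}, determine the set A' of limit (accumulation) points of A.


A' = {γ, ζ, η}

For each x ∈ X, list the open sets U ∈ τ with x ∈ U, then check whether U ∩ (A ∖ {x}) ≠ ∅ for every such U.
  x = γ: opens ∋ x are {γ, ε}, {γ, δ, ε}, {γ, ε, η}, {γ, δ, ε, ζ}, {γ, δ, ε, η}, {γ, δ, ε, ζ, η}; each meets A ∖ {γ}, so x IS a limit point.
  x = δ: open {δ} ∋ x has {δ} ∩ (A ∖ {δ}) = ∅, so x is NOT a limit point.
  x = ε: open {ε} ∋ x has {ε} ∩ (A ∖ {ε}) = ∅, so x is NOT a limit point.
  x = ζ: opens ∋ x are {δ, ε, ζ}, {γ, δ, ε, ζ}, {δ, ε, ζ, η}, {γ, δ, ε, ζ, η}; each meets A ∖ {ζ}, so x IS a limit point.
  x = η: opens ∋ x are {ε, η}, {γ, ε, η}, {δ, ε, η}, {γ, δ, ε, η}, {δ, ε, ζ, η}, {γ, δ, ε, ζ, η}; each meets A ∖ {η}, so x IS a limit point.
Collecting: A' = {γ, ζ, η}.


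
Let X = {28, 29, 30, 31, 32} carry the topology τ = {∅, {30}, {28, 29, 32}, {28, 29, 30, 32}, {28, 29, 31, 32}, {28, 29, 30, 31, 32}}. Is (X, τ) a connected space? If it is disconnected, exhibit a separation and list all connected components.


(X, τ) is disconnected; components = [{30}, {28, 29, 31, 32}].

Find clopen sets (U ∈ τ with X ∖ U ∈ τ):
  U = ∅, X ∖ U = {28, 29, 30, 31, 32} — both open, so U is clopen.
  U = {30}, X ∖ U = {28, 29, 31, 32} — both open, so U is clopen.
  U = {28, 29, 31, 32}, X ∖ U = {30} — both open, so U is clopen.
  U = {28, 29, 30, 31, 32}, X ∖ U = ∅ — both open, so U is clopen.
Nontrivial clopen(s) exist: e.g. {30}. So (X, τ) is disconnected.
Compute connected components by grouping points that agree on all clopens:
  component: {30}
  component: {28, 29, 31, 32}


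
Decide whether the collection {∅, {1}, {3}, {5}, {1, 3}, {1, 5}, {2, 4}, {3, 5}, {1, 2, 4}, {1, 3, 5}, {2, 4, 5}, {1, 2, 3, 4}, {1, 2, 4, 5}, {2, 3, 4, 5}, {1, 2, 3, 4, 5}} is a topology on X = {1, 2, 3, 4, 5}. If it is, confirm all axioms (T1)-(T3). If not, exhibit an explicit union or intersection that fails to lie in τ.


τ is NOT a topology on X.

Axiom (T1): ∅ ∈ τ? Yes; X ∈ τ? Yes.
Axiom (T2/T3): check pairwise unions and intersections of members of τ.
Counterexample for (T2): {3} ∪ {2, 4} = {2, 3, 4} ∉ τ. Therefore τ is NOT a topology.


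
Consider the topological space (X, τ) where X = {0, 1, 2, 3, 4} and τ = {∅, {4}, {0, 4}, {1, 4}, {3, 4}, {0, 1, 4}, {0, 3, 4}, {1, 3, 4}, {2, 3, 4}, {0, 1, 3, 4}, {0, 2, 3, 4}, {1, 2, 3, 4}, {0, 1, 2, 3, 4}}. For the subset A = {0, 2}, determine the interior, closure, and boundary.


int(A) = ∅, cl(A) = {0, 2}, ∂A = {0, 2}.

Closed sets in (X, τ) are complements of opens:
  closed(X, τ) = {∅, {0}, {1}, {2}, {0, 1}, {0, 2}, {1, 2}, {2, 3}, {0, 1, 2}, {0, 2, 3}, {1, 2, 3}, {0, 1, 2, 3}, {0, 1, 2, 3, 4}}.
int(A) = ⋃ {U ∈ τ : U ⊆ A}. Opens contained in A: ∅.
Taking the union of these: int(A) = ∅.
cl(A) = ⋂ {C closed : A ⊆ C}. Closed sets containing A: {0, 2}, {0, 1, 2}, {0, 2, 3}, {0, 1, 2, 3}, {0, 1, 2, 3, 4}.
Intersecting these: cl(A) = {0, 2}.
∂A = cl(A) ∖ int(A) = {0, 2} ∖ ∅ = {0, 2}.


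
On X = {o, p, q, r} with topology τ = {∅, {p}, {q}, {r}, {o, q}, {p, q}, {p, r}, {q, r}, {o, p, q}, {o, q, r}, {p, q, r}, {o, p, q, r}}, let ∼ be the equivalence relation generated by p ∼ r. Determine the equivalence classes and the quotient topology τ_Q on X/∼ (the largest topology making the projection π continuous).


X/∼ = {[o], [p=r], [q]}; |τ_Q| = 6.

Equivalence classes: [o], [p=r], [q].
Quotient map π: X → X/∼ sends o ↦ [o], p ↦ [p=r], q ↦ [q], r ↦ [p=r].
For each subset V ⊆ X/∼, compute π^{-1}(V) ⊆ X and check whether π^{-1}(V) ∈ τ. V is open in τ_Q iff π^{-1}(V) ∈ τ.
  V = {}: π^{-1}(V) = ∅ ∈ τ ✓.
  V = {[o]}: π^{-1}(V) = {o} ∉ τ ✗.
  V = {[p=r]}: π^{-1}(V) = {p, r} ∈ τ ✓.
  V = {[o], [p=r]}: π^{-1}(V) = {o, p, r} ∉ τ ✗.
  V = {[q]}: π^{-1}(V) = {q} ∈ τ ✓.
  V = {[o], [q]}: π^{-1}(V) = {o, q} ∈ τ ✓.
  V = {[p=r], [q]}: π^{-1}(V) = {p, q, r} ∈ τ ✓.
  V = {[o], [p=r], [q]}: π^{-1}(V) = {o, p, q, r} ∈ τ ✓.
Open sets in the quotient: τ_Q = {{}, {[p=r]}, {[q]}, {[o], [q]}, {[p=r], [q]}, {[o], [p=r], [q]}} (6 elements).


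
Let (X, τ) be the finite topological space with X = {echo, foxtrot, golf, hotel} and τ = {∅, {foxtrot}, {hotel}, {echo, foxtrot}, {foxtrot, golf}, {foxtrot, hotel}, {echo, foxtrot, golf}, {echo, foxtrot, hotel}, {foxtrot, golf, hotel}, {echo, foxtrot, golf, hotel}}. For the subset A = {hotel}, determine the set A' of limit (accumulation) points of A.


A' = ∅

For each x ∈ X, list the open sets U ∈ τ with x ∈ U, then check whether U ∩ (A ∖ {x}) ≠ ∅ for every such U.
  x = echo: open {echo, foxtrot} ∋ x has {echo, foxtrot} ∩ (A ∖ {echo}) = ∅, so x is NOT a limit point.
  x = foxtrot: open {foxtrot} ∋ x has {foxtrot} ∩ (A ∖ {foxtrot}) = ∅, so x is NOT a limit point.
  x = golf: open {foxtrot, golf} ∋ x has {foxtrot, golf} ∩ (A ∖ {golf}) = ∅, so x is NOT a limit point.
  x = hotel: open {hotel} ∋ x has {hotel} ∩ (A ∖ {hotel}) = ∅, so x is NOT a limit point.
Collecting: A' = ∅.


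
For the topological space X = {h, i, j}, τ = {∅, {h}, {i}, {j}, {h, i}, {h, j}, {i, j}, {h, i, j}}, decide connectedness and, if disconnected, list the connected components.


(X, τ) is disconnected; components = [{h}, {i}, {j}].

Find clopen sets (U ∈ τ with X ∖ U ∈ τ):
  U = ∅, X ∖ U = {h, i, j} — both open, so U is clopen.
  U = {h}, X ∖ U = {i, j} — both open, so U is clopen.
  U = {i}, X ∖ U = {h, j} — both open, so U is clopen.
  U = {j}, X ∖ U = {h, i} — both open, so U is clopen.
  U = {h, i}, X ∖ U = {j} — both open, so U is clopen.
  U = {h, j}, X ∖ U = {i} — both open, so U is clopen.
  U = {i, j}, X ∖ U = {h} — both open, so U is clopen.
  U = {h, i, j}, X ∖ U = ∅ — both open, so U is clopen.
Nontrivial clopen(s) exist: e.g. {i, j}. So (X, τ) is disconnected.
Compute connected components by grouping points that agree on all clopens:
  component: {h}
  component: {i}
  component: {j}


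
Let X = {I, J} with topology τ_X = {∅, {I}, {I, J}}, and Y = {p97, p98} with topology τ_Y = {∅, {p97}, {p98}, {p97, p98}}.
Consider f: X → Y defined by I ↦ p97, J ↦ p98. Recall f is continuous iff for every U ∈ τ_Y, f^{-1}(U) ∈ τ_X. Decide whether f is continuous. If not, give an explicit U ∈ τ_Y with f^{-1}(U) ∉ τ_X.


f is NOT continuous.

Compute f^{-1}(U) for each U ∈ τ_Y:
  U = ∅: f^{-1}(U) = ∅ ∈ τ_X ✓.
  U = {p97}: f^{-1}(U) = {I} ∈ τ_X ✓.
  U = {p98}: f^{-1}(U) = {J} ∉ τ_X ✗.
  U = {p97, p98}: f^{-1}(U) = {I, J} ∈ τ_X ✓.
Found U = {p98} with f^{-1}(U) = {J} not in τ_X. Therefore f is NOT continuous.


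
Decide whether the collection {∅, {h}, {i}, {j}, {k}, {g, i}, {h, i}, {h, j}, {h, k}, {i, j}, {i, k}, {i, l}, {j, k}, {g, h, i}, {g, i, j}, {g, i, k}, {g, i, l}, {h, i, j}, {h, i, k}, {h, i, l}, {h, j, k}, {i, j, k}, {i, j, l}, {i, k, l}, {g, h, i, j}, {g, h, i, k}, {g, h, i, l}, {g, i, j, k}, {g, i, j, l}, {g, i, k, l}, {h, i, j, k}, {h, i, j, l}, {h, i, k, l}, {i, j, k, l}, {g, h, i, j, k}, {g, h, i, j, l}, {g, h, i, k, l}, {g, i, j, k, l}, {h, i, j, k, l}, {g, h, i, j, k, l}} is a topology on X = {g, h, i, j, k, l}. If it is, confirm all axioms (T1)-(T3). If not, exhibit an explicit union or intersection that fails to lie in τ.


τ IS a topology on X.

Axiom (T1): ∅ ∈ τ? Yes; X ∈ τ? Yes.
Axiom (T2/T3): check pairwise unions and intersections of members of τ.
All pairwise intersections and unions checked — each lies in τ. Therefore τ satisfies (T1), (T2), (T3): it IS a topology on X.


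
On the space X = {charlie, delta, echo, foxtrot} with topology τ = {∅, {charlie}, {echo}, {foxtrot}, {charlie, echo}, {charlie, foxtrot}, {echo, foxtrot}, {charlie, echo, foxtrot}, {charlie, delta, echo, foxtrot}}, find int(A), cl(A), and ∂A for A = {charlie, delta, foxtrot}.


int(A) = {charlie, foxtrot}, cl(A) = {charlie, delta, foxtrot}, ∂A = {delta}.

Closed sets in (X, τ) are complements of opens:
  closed(X, τ) = {∅, {delta}, {charlie, delta}, {delta, echo}, {delta, foxtrot}, {charlie, delta, echo}, {charlie, delta, foxtrot}, {delta, echo, foxtrot}, {charlie, delta, echo, foxtrot}}.
int(A) = ⋃ {U ∈ τ : U ⊆ A}. Opens contained in A: ∅, {charlie}, {foxtrot}, {charlie, foxtrot}.
Taking the union of these: int(A) = {charlie, foxtrot}.
cl(A) = ⋂ {C closed : A ⊆ C}. Closed sets containing A: {charlie, delta, foxtrot}, {charlie, delta, echo, foxtrot}.
Intersecting these: cl(A) = {charlie, delta, foxtrot}.
∂A = cl(A) ∖ int(A) = {charlie, delta, foxtrot} ∖ {charlie, foxtrot} = {delta}.


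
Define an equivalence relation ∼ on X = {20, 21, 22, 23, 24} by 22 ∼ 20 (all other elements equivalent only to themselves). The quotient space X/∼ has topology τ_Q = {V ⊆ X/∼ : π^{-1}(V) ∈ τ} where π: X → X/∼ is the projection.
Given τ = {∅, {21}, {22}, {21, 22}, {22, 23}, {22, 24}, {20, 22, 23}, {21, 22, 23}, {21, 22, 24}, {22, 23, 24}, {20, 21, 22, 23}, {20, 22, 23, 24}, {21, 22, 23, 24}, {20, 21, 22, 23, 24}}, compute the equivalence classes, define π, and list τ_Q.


X/∼ = {[20=22], [21], [23], [24]}; |τ_Q| = 6.

Equivalence classes: [20=22], [21], [23], [24].
Quotient map π: X → X/∼ sends 20 ↦ [20=22], 21 ↦ [21], 22 ↦ [20=22], 23 ↦ [23], 24 ↦ [24].
For each subset V ⊆ X/∼, compute π^{-1}(V) ⊆ X and check whether π^{-1}(V) ∈ τ. V is open in τ_Q iff π^{-1}(V) ∈ τ.
  V = {}: π^{-1}(V) = ∅ ∈ τ ✓.
  V = {[20=22]}: π^{-1}(V) = {20, 22} ∉ τ ✗.
  V = {[21]}: π^{-1}(V) = {21} ∈ τ ✓.
  V = {[20=22], [21]}: π^{-1}(V) = {20, 21, 22} ∉ τ ✗.
  V = {[23]}: π^{-1}(V) = {23} ∉ τ ✗.
  V = {[20=22], [23]}: π^{-1}(V) = {20, 22, 23} ∈ τ ✓.
  V = {[21], [23]}: π^{-1}(V) = {21, 23} ∉ τ ✗.
  V = {[20=22], [21], [23]}: π^{-1}(V) = {20, 21, 22, 23} ∈ τ ✓.
  V = {[24]}: π^{-1}(V) = {24} ∉ τ ✗.
  V = {[20=22], [24]}: π^{-1}(V) = {20, 22, 24} ∉ τ ✗.
  V = {[21], [24]}: π^{-1}(V) = {21, 24} ∉ τ ✗.
  V = {[20=22], [21], [24]}: π^{-1}(V) = {20, 21, 22, 24} ∉ τ ✗.
  V = {[23], [24]}: π^{-1}(V) = {23, 24} ∉ τ ✗.
  V = {[20=22], [23], [24]}: π^{-1}(V) = {20, 22, 23, 24} ∈ τ ✓.
  V = {[21], [23], [24]}: π^{-1}(V) = {21, 23, 24} ∉ τ ✗.
  V = {[20=22], [21], [23], [24]}: π^{-1}(V) = {20, 21, 22, 23, 24} ∈ τ ✓.
Open sets in the quotient: τ_Q = {{}, {[21]}, {[20=22], [23]}, {[20=22], [21], [23]}, {[20=22], [23], [24]}, {[20=22], [21], [23], [24]}} (6 elements).


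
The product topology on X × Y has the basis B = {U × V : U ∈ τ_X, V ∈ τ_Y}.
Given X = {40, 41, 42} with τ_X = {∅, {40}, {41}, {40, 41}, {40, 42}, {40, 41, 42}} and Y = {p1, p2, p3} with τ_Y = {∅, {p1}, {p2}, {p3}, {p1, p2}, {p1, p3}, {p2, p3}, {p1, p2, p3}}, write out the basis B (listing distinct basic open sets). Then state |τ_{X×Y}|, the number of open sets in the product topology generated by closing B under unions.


Basis B = {∅ × ∅, {40} × {p1}, {40} × {p2}, {40} × {p3}, {41} × {p1}, {41} × {p2}, {41} × {p3}, {40} × {p1, p2}, {40} × {p1, p3}, {40, 41} × {p1}, {40, 42} × {p1}, {40} × {p2, p3}, {40, 41} × {p2}, {40, 42} × {p2}, {40, 41} × {p3}, {40, 42} × {p3}, {41} × {p1, p2}, {41} × {p1, p3}, {41} × {p2, p3}, {40} × {p1, p2, p3}, {40, 41, 42} × {p1}, {40, 41, 42} × {p2}, {40, 41, 42} × {p3}, {41} × {p1, p2, p3}, {40, 41} × {p1, p2}, {40, 42} × {p1, p2}, {40, 41} × {p1, p3}, {40, 42} × {p1, p3}, {40, 41} × {p2, p3}, {40, 42} × {p2, p3}, {40, 41} × {p1, p2, p3}, {40, 42} × {p1, p2, p3}, {40, 41, 42} × {p1, p2}, {40, 41, 42} × {p1, p3}, {40, 41, 42} × {p2, p3}, {40, 41, 42} × {p1, p2, p3}}; |τ_{X×Y}| = 216.

Enumerate products U × V with U ∈ τ_X, V ∈ τ_Y (deduplicated):
  ∅ × ∅ = {} (∅)
  {40} × {p1} = {(40,p1)}
  {40} × {p2} = {(40,p2)}
  {40} × {p3} = {(40,p3)}
  {41} × {p1} = {(41,p1)}
  {41} × {p2} = {(41,p2)}
  {41} × {p3} = {(41,p3)}
  {40} × {p1, p2} = {(40,p1), (40,p2)}
  {40} × {p1, p3} = {(40,p1), (40,p3)}
  {40, 41} × {p1} = {(40,p1), (41,p1)}
  {40, 42} × {p1} = {(40,p1), (42,p1)}
  {40} × {p2, p3} = {(40,p2), (40,p3)}
  {40, 41} × {p2} = {(40,p2), (41,p2)}
  {40, 42} × {p2} = {(40,p2), (42,p2)}
  {40, 41} × {p3} = {(40,p3), (41,p3)}
  {40, 42} × {p3} = {(40,p3), (42,p3)}
  {41} × {p1, p2} = {(41,p1), (41,p2)}
  {41} × {p1, p3} = {(41,p1), (41,p3)}
  {41} × {p2, p3} = {(41,p2), (41,p3)}
  {40} × {p1, p2, p3} = {(40,p1), (40,p2), (40,p3)}
  {40, 41, 42} × {p1} = {(40,p1), (41,p1), (42,p1)}
  {40, 41, 42} × {p2} = {(40,p2), (41,p2), (42,p2)}
  {40, 41, 42} × {p3} = {(40,p3), (41,p3), (42,p3)}
  {41} × {p1, p2, p3} = {(41,p1), (41,p2), (41,p3)}
  {40, 41} × {p1, p2} = {(40,p1), (40,p2), (41,p1), (41,p2)}
  {40, 42} × {p1, p2} = {(40,p1), (40,p2), (42,p1), (42,p2)}
  {40, 41} × {p1, p3} = {(40,p1), (40,p3), (41,p1), (41,p3)}
  {40, 42} × {p1, p3} = {(40,p1), (40,p3), (42,p1), (42,p3)}
  {40, 41} × {p2, p3} = {(40,p2), (40,p3), (41,p2), (41,p3)}
  {40, 42} × {p2, p3} = {(40,p2), (40,p3), (42,p2), (42,p3)}
  {40, 41} × {p1, p2, p3} = {(40,p1), (40,p2), (40,p3), (41,p1), (41,p2), (41,p3)}
  {40, 42} × {p1, p2, p3} = {(40,p1), (40,p2), (40,p3), (42,p1), (42,p2), (42,p3)}
  {40, 41, 42} × {p1, p2} = {(40,p1), (40,p2), (41,p1), (41,p2), (42,p1), (42,p2)}
  {40, 41, 42} × {p1, p3} = {(40,p1), (40,p3), (41,p1), (41,p3), (42,p1), (42,p3)}
  {40, 41, 42} × {p2, p3} = {(40,p2), (40,p3), (41,p2), (41,p3), (42,p2), (42,p3)}
  {40, 41, 42} × {p1, p2, p3} = {(40,p1), (40,p2), (40,p3), (41,p1), (41,p2), (41,p3), (42,p1), (42,p2), (42,p3)}
These 36 distinct sets form the basis B.
Close under arbitrary unions to get τ_{X×Y}; counting gives |τ_{X×Y}| = 216.


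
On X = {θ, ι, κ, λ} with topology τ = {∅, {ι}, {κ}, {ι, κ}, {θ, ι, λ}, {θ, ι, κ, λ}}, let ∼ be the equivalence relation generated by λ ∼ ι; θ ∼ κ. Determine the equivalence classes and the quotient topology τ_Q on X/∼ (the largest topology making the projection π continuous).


X/∼ = {[θ=κ], [ι=λ]}; |τ_Q| = 2.

Equivalence classes: [θ=κ], [ι=λ].
Quotient map π: X → X/∼ sends θ ↦ [θ=κ], ι ↦ [ι=λ], κ ↦ [θ=κ], λ ↦ [ι=λ].
For each subset V ⊆ X/∼, compute π^{-1}(V) ⊆ X and check whether π^{-1}(V) ∈ τ. V is open in τ_Q iff π^{-1}(V) ∈ τ.
  V = {}: π^{-1}(V) = ∅ ∈ τ ✓.
  V = {[θ=κ]}: π^{-1}(V) = {θ, κ} ∉ τ ✗.
  V = {[ι=λ]}: π^{-1}(V) = {ι, λ} ∉ τ ✗.
  V = {[θ=κ], [ι=λ]}: π^{-1}(V) = {θ, ι, κ, λ} ∈ τ ✓.
Open sets in the quotient: τ_Q = {{}, {[θ=κ], [ι=λ]}} (2 elements).


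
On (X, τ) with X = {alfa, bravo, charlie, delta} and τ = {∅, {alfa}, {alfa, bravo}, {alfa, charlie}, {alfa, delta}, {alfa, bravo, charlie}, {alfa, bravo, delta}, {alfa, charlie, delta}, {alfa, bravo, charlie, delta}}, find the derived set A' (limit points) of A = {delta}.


A' = ∅

For each x ∈ X, list the open sets U ∈ τ with x ∈ U, then check whether U ∩ (A ∖ {x}) ≠ ∅ for every such U.
  x = alfa: open {alfa} ∋ x has {alfa} ∩ (A ∖ {alfa}) = ∅, so x is NOT a limit point.
  x = bravo: open {alfa, bravo} ∋ x has {alfa, bravo} ∩ (A ∖ {bravo}) = ∅, so x is NOT a limit point.
  x = charlie: open {alfa, charlie} ∋ x has {alfa, charlie} ∩ (A ∖ {charlie}) = ∅, so x is NOT a limit point.
  x = delta: open {alfa, delta} ∋ x has {alfa, delta} ∩ (A ∖ {delta}) = ∅, so x is NOT a limit point.
Collecting: A' = ∅.


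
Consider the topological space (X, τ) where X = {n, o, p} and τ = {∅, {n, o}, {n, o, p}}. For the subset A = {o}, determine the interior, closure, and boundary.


int(A) = ∅, cl(A) = {n, o, p}, ∂A = {n, o, p}.

Closed sets in (X, τ) are complements of opens:
  closed(X, τ) = {∅, {p}, {n, o, p}}.
int(A) = ⋃ {U ∈ τ : U ⊆ A}. Opens contained in A: ∅.
Taking the union of these: int(A) = ∅.
cl(A) = ⋂ {C closed : A ⊆ C}. Closed sets containing A: {n, o, p}.
Intersecting these: cl(A) = {n, o, p}.
∂A = cl(A) ∖ int(A) = {n, o, p} ∖ ∅ = {n, o, p}.


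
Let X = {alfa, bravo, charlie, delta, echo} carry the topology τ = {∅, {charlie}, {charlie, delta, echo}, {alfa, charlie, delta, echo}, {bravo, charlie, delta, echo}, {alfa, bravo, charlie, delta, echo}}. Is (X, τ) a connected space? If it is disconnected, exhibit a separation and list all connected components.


(X, τ) is connected.

Find clopen sets (U ∈ τ with X ∖ U ∈ τ):
  U = ∅, X ∖ U = {alfa, bravo, charlie, delta, echo} — both open, so U is clopen.
  U = {alfa, bravo, charlie, delta, echo}, X ∖ U = ∅ — both open, so U is clopen.
Only trivial clopens (∅ and X) exist, so (X, τ) is connected.
Compute connected components by grouping points that agree on all clopens:
  component: {alfa, bravo, charlie, delta, echo}


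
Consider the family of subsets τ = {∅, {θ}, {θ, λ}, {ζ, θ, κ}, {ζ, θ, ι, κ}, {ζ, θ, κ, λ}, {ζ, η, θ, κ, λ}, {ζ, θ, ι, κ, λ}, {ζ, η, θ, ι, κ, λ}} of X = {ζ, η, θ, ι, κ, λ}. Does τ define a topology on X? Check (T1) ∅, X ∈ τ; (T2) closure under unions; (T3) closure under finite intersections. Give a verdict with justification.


τ IS a topology on X.

Axiom (T1): ∅ ∈ τ? Yes; X ∈ τ? Yes.
Axiom (T2/T3): check pairwise unions and intersections of members of τ.
All pairwise intersections and unions checked — each lies in τ. Therefore τ satisfies (T1), (T2), (T3): it IS a topology on X.


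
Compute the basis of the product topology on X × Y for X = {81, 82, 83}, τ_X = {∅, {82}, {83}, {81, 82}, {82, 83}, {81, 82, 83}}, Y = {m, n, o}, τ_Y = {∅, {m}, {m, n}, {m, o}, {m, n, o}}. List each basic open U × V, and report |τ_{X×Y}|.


Basis B = {∅ × ∅, {82} × {m}, {83} × {m}, {81, 82} × {m}, {82} × {m, n}, {82} × {m, o}, {82, 83} × {m}, {83} × {m, n}, {83} × {m, o}, {81, 82, 83} × {m}, {82} × {m, n, o}, {83} × {m, n, o}, {81, 82} × {m, n}, {81, 82} × {m, o}, {82, 83} × {m, n}, {82, 83} × {m, o}, {81, 82} × {m, n, o}, {81, 82, 83} × {m, n}, {81, 82, 83} × {m, o}, {82, 83} × {m, n, o}, {81, 82, 83} × {m, n, o}}; |τ_{X×Y}| = 70.

Enumerate products U × V with U ∈ τ_X, V ∈ τ_Y (deduplicated):
  ∅ × ∅ = {} (∅)
  {82} × {m} = {(82,m)}
  {83} × {m} = {(83,m)}
  {81, 82} × {m} = {(81,m), (82,m)}
  {82} × {m, n} = {(82,m), (82,n)}
  {82} × {m, o} = {(82,m), (82,o)}
  {82, 83} × {m} = {(82,m), (83,m)}
  {83} × {m, n} = {(83,m), (83,n)}
  {83} × {m, o} = {(83,m), (83,o)}
  {81, 82, 83} × {m} = {(81,m), (82,m), (83,m)}
  {82} × {m, n, o} = {(82,m), (82,n), (82,o)}
  {83} × {m, n, o} = {(83,m), (83,n), (83,o)}
  {81, 82} × {m, n} = {(81,m), (81,n), (82,m), (82,n)}
  {81, 82} × {m, o} = {(81,m), (81,o), (82,m), (82,o)}
  {82, 83} × {m, n} = {(82,m), (82,n), (83,m), (83,n)}
  {82, 83} × {m, o} = {(82,m), (82,o), (83,m), (83,o)}
  {81, 82} × {m, n, o} = {(81,m), (81,n), (81,o), (82,m), (82,n), (82,o)}
  {81, 82, 83} × {m, n} = {(81,m), (81,n), (82,m), (82,n), (83,m), (83,n)}
  {81, 82, 83} × {m, o} = {(81,m), (81,o), (82,m), (82,o), (83,m), (83,o)}
  {82, 83} × {m, n, o} = {(82,m), (82,n), (82,o), (83,m), (83,n), (83,o)}
  {81, 82, 83} × {m, n, o} = {(81,m), (81,n), (81,o), (82,m), (82,n), (82,o), (83,m), (83,n), (83,o)}
These 21 distinct sets form the basis B.
Close under arbitrary unions to get τ_{X×Y}; counting gives |τ_{X×Y}| = 70.


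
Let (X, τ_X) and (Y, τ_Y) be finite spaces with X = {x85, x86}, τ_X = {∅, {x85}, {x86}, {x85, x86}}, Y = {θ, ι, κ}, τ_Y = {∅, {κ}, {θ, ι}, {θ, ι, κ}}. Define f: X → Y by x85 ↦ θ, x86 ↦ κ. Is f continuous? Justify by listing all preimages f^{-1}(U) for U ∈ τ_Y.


f IS continuous.

Compute f^{-1}(U) for each U ∈ τ_Y:
  U = ∅: f^{-1}(U) = ∅ ∈ τ_X ✓.
  U = {κ}: f^{-1}(U) = {x86} ∈ τ_X ✓.
  U = {θ, ι}: f^{-1}(U) = {x85} ∈ τ_X ✓.
  U = {θ, ι, κ}: f^{-1}(U) = {x85, x86} ∈ τ_X ✓.
Every preimage lies in τ_X, so f IS continuous.


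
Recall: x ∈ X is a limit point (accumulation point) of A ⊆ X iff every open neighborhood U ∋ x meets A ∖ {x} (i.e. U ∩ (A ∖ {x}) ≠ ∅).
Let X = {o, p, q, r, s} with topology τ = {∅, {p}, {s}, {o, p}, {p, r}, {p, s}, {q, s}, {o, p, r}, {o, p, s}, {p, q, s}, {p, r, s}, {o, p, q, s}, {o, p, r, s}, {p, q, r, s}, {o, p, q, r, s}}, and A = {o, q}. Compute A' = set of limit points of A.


A' = ∅

For each x ∈ X, list the open sets U ∈ τ with x ∈ U, then check whether U ∩ (A ∖ {x}) ≠ ∅ for every such U.
  x = o: open {o, p} ∋ x has {o, p} ∩ (A ∖ {o}) = ∅, so x is NOT a limit point.
  x = p: open {p} ∋ x has {p} ∩ (A ∖ {p}) = ∅, so x is NOT a limit point.
  x = q: open {q, s} ∋ x has {q, s} ∩ (A ∖ {q}) = ∅, so x is NOT a limit point.
  x = r: open {p, r} ∋ x has {p, r} ∩ (A ∖ {r}) = ∅, so x is NOT a limit point.
  x = s: open {s} ∋ x has {s} ∩ (A ∖ {s}) = ∅, so x is NOT a limit point.
Collecting: A' = ∅.


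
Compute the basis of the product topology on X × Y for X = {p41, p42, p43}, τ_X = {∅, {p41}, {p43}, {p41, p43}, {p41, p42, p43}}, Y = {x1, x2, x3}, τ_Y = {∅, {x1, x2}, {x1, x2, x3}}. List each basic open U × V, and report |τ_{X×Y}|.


Basis B = {∅ × ∅, {p41} × {x1, x2}, {p43} × {x1, x2}, {p41} × {x1, x2, x3}, {p43} × {x1, x2, x3}, {p41, p43} × {x1, x2}, {p41, p43} × {x1, x2, x3}, {p41, p42, p43} × {x1, x2}, {p41, p42, p43} × {x1, x2, x3}}; |τ_{X×Y}| = 14.

Enumerate products U × V with U ∈ τ_X, V ∈ τ_Y (deduplicated):
  ∅ × ∅ = {} (∅)
  {p41} × {x1, x2} = {(p41,x1), (p41,x2)}
  {p43} × {x1, x2} = {(p43,x1), (p43,x2)}
  {p41} × {x1, x2, x3} = {(p41,x1), (p41,x2), (p41,x3)}
  {p43} × {x1, x2, x3} = {(p43,x1), (p43,x2), (p43,x3)}
  {p41, p43} × {x1, x2} = {(p41,x1), (p41,x2), (p43,x1), (p43,x2)}
  {p41, p43} × {x1, x2, x3} = {(p41,x1), (p41,x2), (p41,x3), (p43,x1), (p43,x2), (p43,x3)}
  {p41, p42, p43} × {x1, x2} = {(p41,x1), (p41,x2), (p42,x1), (p42,x2), (p43,x1), (p43,x2)}
  {p41, p42, p43} × {x1, x2, x3} = {(p41,x1), (p41,x2), (p41,x3), (p42,x1), (p42,x2), (p42,x3), (p43,x1), (p43,x2), (p43,x3)}
These 9 distinct sets form the basis B.
Close under arbitrary unions to get τ_{X×Y}; counting gives |τ_{X×Y}| = 14.


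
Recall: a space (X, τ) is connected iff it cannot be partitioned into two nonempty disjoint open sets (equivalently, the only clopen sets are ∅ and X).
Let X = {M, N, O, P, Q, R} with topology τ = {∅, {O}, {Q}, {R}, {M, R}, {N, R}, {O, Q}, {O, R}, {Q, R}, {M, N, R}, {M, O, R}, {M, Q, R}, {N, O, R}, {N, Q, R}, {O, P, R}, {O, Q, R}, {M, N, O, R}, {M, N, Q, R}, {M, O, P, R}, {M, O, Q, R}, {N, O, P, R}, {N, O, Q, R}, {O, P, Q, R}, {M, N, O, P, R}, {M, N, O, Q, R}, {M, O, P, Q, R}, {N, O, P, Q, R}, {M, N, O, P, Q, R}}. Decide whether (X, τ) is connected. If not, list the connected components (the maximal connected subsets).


(X, τ) is disconnected; components = [{Q}, {M, N, O, P, R}].

Find clopen sets (U ∈ τ with X ∖ U ∈ τ):
  U = ∅, X ∖ U = {M, N, O, P, Q, R} — both open, so U is clopen.
  U = {Q}, X ∖ U = {M, N, O, P, R} — both open, so U is clopen.
  U = {M, N, O, P, R}, X ∖ U = {Q} — both open, so U is clopen.
  U = {M, N, O, P, Q, R}, X ∖ U = ∅ — both open, so U is clopen.
Nontrivial clopen(s) exist: e.g. {Q}. So (X, τ) is disconnected.
Compute connected components by grouping points that agree on all clopens:
  component: {Q}
  component: {M, N, O, P, R}


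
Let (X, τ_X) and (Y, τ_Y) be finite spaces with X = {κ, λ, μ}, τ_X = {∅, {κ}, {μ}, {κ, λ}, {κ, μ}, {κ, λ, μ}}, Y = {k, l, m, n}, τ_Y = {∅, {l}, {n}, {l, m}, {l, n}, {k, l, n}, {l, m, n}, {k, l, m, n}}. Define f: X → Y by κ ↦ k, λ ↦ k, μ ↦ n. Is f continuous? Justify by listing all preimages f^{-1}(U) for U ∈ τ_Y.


f IS continuous.

Compute f^{-1}(U) for each U ∈ τ_Y:
  U = ∅: f^{-1}(U) = ∅ ∈ τ_X ✓.
  U = {l}: f^{-1}(U) = ∅ ∈ τ_X ✓.
  U = {n}: f^{-1}(U) = {μ} ∈ τ_X ✓.
  U = {l, m}: f^{-1}(U) = ∅ ∈ τ_X ✓.
  U = {l, n}: f^{-1}(U) = {μ} ∈ τ_X ✓.
  U = {k, l, n}: f^{-1}(U) = {κ, λ, μ} ∈ τ_X ✓.
  U = {l, m, n}: f^{-1}(U) = {μ} ∈ τ_X ✓.
  U = {k, l, m, n}: f^{-1}(U) = {κ, λ, μ} ∈ τ_X ✓.
Every preimage lies in τ_X, so f IS continuous.


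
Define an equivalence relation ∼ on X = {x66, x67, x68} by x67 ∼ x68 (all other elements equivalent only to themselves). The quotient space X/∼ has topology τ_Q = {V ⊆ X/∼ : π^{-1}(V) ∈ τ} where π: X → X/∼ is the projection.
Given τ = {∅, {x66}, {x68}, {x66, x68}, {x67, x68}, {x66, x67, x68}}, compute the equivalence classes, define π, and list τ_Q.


X/∼ = {[x66], [x67=x68]}; |τ_Q| = 4.

Equivalence classes: [x66], [x67=x68].
Quotient map π: X → X/∼ sends x66 ↦ [x66], x67 ↦ [x67=x68], x68 ↦ [x67=x68].
For each subset V ⊆ X/∼, compute π^{-1}(V) ⊆ X and check whether π^{-1}(V) ∈ τ. V is open in τ_Q iff π^{-1}(V) ∈ τ.
  V = {}: π^{-1}(V) = ∅ ∈ τ ✓.
  V = {[x66]}: π^{-1}(V) = {x66} ∈ τ ✓.
  V = {[x67=x68]}: π^{-1}(V) = {x67, x68} ∈ τ ✓.
  V = {[x66], [x67=x68]}: π^{-1}(V) = {x66, x67, x68} ∈ τ ✓.
Open sets in the quotient: τ_Q = {{}, {[x66]}, {[x67=x68]}, {[x66], [x67=x68]}} (4 elements).


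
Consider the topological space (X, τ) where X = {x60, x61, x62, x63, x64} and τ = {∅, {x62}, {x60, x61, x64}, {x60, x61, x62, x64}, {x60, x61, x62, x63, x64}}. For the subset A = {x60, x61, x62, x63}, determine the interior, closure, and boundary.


int(A) = {x62}, cl(A) = {x60, x61, x62, x63, x64}, ∂A = {x60, x61, x63, x64}.

Closed sets in (X, τ) are complements of opens:
  closed(X, τ) = {∅, {x63}, {x62, x63}, {x60, x61, x63, x64}, {x60, x61, x62, x63, x64}}.
int(A) = ⋃ {U ∈ τ : U ⊆ A}. Opens contained in A: ∅, {x62}.
Taking the union of these: int(A) = {x62}.
cl(A) = ⋂ {C closed : A ⊆ C}. Closed sets containing A: {x60, x61, x62, x63, x64}.
Intersecting these: cl(A) = {x60, x61, x62, x63, x64}.
∂A = cl(A) ∖ int(A) = {x60, x61, x62, x63, x64} ∖ {x62} = {x60, x61, x63, x64}.


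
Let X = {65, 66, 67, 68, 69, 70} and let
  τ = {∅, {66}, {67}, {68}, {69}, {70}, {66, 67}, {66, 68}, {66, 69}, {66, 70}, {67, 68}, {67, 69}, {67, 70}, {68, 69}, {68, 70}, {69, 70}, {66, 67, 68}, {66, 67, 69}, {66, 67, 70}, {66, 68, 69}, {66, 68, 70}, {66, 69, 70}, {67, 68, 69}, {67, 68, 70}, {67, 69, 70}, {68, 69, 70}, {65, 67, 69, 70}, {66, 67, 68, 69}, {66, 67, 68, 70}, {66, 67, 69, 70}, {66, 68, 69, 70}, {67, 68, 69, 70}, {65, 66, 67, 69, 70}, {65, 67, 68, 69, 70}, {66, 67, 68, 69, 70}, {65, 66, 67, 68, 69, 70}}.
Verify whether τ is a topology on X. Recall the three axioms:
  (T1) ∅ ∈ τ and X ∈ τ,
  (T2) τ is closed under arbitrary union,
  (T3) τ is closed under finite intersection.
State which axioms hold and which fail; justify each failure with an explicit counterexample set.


τ IS a topology on X.

Axiom (T1): ∅ ∈ τ? Yes; X ∈ τ? Yes.
Axiom (T2/T3): check pairwise unions and intersections of members of τ.
All pairwise intersections and unions checked — each lies in τ. Therefore τ satisfies (T1), (T2), (T3): it IS a topology on X.


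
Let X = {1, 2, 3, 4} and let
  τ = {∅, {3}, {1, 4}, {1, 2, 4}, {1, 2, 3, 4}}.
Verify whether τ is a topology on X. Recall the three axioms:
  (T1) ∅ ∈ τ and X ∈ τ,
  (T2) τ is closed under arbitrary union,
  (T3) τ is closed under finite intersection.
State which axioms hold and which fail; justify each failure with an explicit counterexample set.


τ is NOT a topology on X.

Axiom (T1): ∅ ∈ τ? Yes; X ∈ τ? Yes.
Axiom (T2/T3): check pairwise unions and intersections of members of τ.
Counterexample for (T2): {3} ∪ {1, 4} = {1, 3, 4} ∉ τ. Therefore τ is NOT a topology.


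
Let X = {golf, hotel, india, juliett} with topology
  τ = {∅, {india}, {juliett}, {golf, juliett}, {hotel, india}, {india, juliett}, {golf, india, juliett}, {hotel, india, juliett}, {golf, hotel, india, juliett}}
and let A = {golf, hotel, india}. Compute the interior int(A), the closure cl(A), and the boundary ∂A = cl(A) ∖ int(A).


int(A) = {hotel, india}, cl(A) = {golf, hotel, india}, ∂A = {golf}.

Closed sets in (X, τ) are complements of opens:
  closed(X, τ) = {∅, {golf}, {hotel}, {golf, hotel}, {golf, juliett}, {hotel, india}, {golf, hotel, india}, {golf, hotel, juliett}, {golf, hotel, india, juliett}}.
int(A) = ⋃ {U ∈ τ : U ⊆ A}. Opens contained in A: ∅, {india}, {hotel, india}.
Taking the union of these: int(A) = {hotel, india}.
cl(A) = ⋂ {C closed : A ⊆ C}. Closed sets containing A: {golf, hotel, india}, {golf, hotel, india, juliett}.
Intersecting these: cl(A) = {golf, hotel, india}.
∂A = cl(A) ∖ int(A) = {golf, hotel, india} ∖ {hotel, india} = {golf}.


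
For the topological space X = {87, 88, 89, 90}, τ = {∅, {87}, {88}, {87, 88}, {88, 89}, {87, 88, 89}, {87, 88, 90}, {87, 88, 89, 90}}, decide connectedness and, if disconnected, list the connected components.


(X, τ) is connected.

Find clopen sets (U ∈ τ with X ∖ U ∈ τ):
  U = ∅, X ∖ U = {87, 88, 89, 90} — both open, so U is clopen.
  U = {87, 88, 89, 90}, X ∖ U = ∅ — both open, so U is clopen.
Only trivial clopens (∅ and X) exist, so (X, τ) is connected.
Compute connected components by grouping points that agree on all clopens:
  component: {87, 88, 89, 90}


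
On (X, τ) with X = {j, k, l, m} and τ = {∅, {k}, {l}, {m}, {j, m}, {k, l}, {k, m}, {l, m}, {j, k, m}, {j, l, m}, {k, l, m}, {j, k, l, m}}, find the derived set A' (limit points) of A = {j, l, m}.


A' = {j}

For each x ∈ X, list the open sets U ∈ τ with x ∈ U, then check whether U ∩ (A ∖ {x}) ≠ ∅ for every such U.
  x = j: opens ∋ x are {j, m}, {j, k, m}, {j, l, m}, {j, k, l, m}; each meets A ∖ {j}, so x IS a limit point.
  x = k: open {k} ∋ x has {k} ∩ (A ∖ {k}) = ∅, so x is NOT a limit point.
  x = l: open {l} ∋ x has {l} ∩ (A ∖ {l}) = ∅, so x is NOT a limit point.
  x = m: open {m} ∋ x has {m} ∩ (A ∖ {m}) = ∅, so x is NOT a limit point.
Collecting: A' = {j}.


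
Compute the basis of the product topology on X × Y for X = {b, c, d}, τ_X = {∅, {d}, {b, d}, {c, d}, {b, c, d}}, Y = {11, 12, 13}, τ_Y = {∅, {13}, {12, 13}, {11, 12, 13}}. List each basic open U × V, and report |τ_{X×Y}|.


Basis B = {∅ × ∅, {d} × {13}, {b, d} × {13}, {c, d} × {13}, {d} × {12, 13}, {b, c, d} × {13}, {d} × {11, 12, 13}, {b, d} × {12, 13}, {c, d} × {12, 13}, {b, d} × {11, 12, 13}, {b, c, d} × {12, 13}, {c, d} × {11, 12, 13}, {b, c, d} × {11, 12, 13}}; |τ_{X×Y}| = 30.

Enumerate products U × V with U ∈ τ_X, V ∈ τ_Y (deduplicated):
  ∅ × ∅ = {} (∅)
  {d} × {13} = {(d,13)}
  {b, d} × {13} = {(b,13), (d,13)}
  {c, d} × {13} = {(c,13), (d,13)}
  {d} × {12, 13} = {(d,12), (d,13)}
  {b, c, d} × {13} = {(b,13), (c,13), (d,13)}
  {d} × {11, 12, 13} = {(d,11), (d,12), (d,13)}
  {b, d} × {12, 13} = {(b,12), (b,13), (d,12), (d,13)}
  {c, d} × {12, 13} = {(c,12), (c,13), (d,12), (d,13)}
  {b, d} × {11, 12, 13} = {(b,11), (b,12), (b,13), (d,11), (d,12), (d,13)}
  {b, c, d} × {12, 13} = {(b,12), (b,13), (c,12), (c,13), (d,12), (d,13)}
  {c, d} × {11, 12, 13} = {(c,11), (c,12), (c,13), (d,11), (d,12), (d,13)}
  {b, c, d} × {11, 12, 13} = {(b,11), (b,12), (b,13), (c,11), (c,12), (c,13), (d,11), (d,12), (d,13)}
These 13 distinct sets form the basis B.
Close under arbitrary unions to get τ_{X×Y}; counting gives |τ_{X×Y}| = 30.
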